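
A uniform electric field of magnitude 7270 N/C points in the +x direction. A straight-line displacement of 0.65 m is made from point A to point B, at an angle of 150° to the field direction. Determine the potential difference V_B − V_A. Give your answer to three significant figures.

4090 V

Only the component of displacement along E changes the potential: ΔV = −E·d·cosθ.
ΔV = −(7270 V/m)(0.650 m)cos150° = 4090 V.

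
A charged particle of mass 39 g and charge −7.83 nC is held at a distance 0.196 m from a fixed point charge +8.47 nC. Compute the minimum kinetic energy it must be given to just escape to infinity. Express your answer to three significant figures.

3.04×10⁻⁶ J

To just escape, total mechanical energy must reach zero at infinity: ½mv²_min + U = 0, so ½mv²_min = −U = |kQq|/r.
|U| = |kQq|/r = (8.99×10⁹ N·m²/C²)(8.47×10⁻⁹)(7.83×10⁻⁹)/(0.196) = 3.04×10⁻⁶ J.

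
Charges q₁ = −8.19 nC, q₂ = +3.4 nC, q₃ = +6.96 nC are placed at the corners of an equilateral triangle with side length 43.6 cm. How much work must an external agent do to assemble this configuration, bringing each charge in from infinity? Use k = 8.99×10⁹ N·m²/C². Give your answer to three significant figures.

The assembly work is the sum of pairwise potential energies, U = Σ_{i<j} kqᵢqⱼ/rᵢⱼ.
All three pair separations equal the side length, 0.436 m.
U = (-5.74×10⁻⁷) + (-1.18×10⁻⁶) + (4.88×10⁻⁷) = -1.26×10⁻⁶ J.

-1.26×10⁻⁶ J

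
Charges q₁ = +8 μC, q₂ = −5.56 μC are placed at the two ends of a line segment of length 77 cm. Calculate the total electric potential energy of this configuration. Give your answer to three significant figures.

The work to assemble the configuration equals its total potential energy, U = Σ kqᵢqⱼ/rᵢⱼ over all pairs.
The separation is r = 0.770 m.
U = (-0.519) = -0.519 J.

-0.519 J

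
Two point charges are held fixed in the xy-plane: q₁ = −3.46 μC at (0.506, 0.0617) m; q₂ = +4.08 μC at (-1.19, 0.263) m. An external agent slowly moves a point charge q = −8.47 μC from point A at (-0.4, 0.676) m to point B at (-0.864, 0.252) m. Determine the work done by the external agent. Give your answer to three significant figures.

-0.654 J

For quasistatic motion the external work equals the change in potential energy: W_ext = qΔV = q(V_B − V_A).
At A: distances to the source charges are 1.09 m, 0.891 m; V_A = Σ kqᵢ/rᵢ = 1.27×10⁴ V.
At B: distances to the source charges are 1.38 m, 0.326 m; V_B = Σ kqᵢ/rᵢ = 9.00×10⁴ V.
ΔV = V_B − V_A = 7.72×10⁴ V.
W_ext = qΔV = (-8.47×10⁻⁶ C)(7.72×10⁴ V) = -0.654 J.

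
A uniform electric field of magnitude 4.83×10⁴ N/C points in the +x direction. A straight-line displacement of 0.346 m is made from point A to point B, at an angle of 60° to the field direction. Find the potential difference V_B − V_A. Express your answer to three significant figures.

-8360 V

Only the component of displacement along E changes the potential: ΔV = −E·d·cosθ.
ΔV = −(4.83×10⁴ V/m)(0.346 m)cos60° = -8360 V.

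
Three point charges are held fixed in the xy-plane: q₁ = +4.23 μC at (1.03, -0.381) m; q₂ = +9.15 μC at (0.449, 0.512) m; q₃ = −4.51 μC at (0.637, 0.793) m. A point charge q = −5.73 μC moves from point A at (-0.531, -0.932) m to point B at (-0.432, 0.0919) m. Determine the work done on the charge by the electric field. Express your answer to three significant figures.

0.153 J

The work done by the electric force is W_field = −ΔU = −q(V_B − V_A) = q(V_A − V_B).
At A: distances to the source charges are 1.66 m, 1.75 m, 2.08 m; V_A = Σ kqᵢ/rᵢ = 5.06×10⁴ V.
At B: distances to the source charges are 1.54 m, 0.976 m, 1.28 m; V_B = Σ kqᵢ/rᵢ = 7.73×10⁴ V.
ΔV = V_B − V_A = 2.67×10⁴ V.
W_field = −qΔV = −(-5.73×10⁻⁶ C)(2.67×10⁴ V) = 0.153 J.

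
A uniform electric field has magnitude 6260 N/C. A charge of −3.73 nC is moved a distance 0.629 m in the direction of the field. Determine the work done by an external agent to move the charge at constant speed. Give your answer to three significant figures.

The potential change for a displacement 0.629 m in the direction of the field is ΔV = −Ed = -3940 V.
W_ext = qΔV = 1.47×10⁻⁵ J.

1.47×10⁻⁵ J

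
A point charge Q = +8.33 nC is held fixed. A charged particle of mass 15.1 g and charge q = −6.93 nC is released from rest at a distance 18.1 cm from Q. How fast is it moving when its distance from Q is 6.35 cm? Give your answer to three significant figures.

0.0265 m/s

Only the electrostatic force acts, so mechanical energy is conserved: ½mv² = U₁ − U₂ = kQq(1/r₁ − 1/r₂).
U₁ − U₂ = (8.99×10⁹ N·m²/C²)(8.33×10⁻⁹ C)(-6.93×10⁻⁹ C)(1/0.181 − 1/0.0635) = 5.31×10⁻⁶ J.
v = √(2·5.31×10⁻⁶/0.0151) = 0.0265 m/s.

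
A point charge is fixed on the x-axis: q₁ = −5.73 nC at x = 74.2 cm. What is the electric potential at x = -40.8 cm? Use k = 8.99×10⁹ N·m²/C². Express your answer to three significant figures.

-44.8 V

Electric potential is a scalar, so the contributions from each charge add algebraically: V = Σ kqᵢ/rᵢ.
V = k[(-5.73×10⁻⁹)/(1.15)] = -44.8 V.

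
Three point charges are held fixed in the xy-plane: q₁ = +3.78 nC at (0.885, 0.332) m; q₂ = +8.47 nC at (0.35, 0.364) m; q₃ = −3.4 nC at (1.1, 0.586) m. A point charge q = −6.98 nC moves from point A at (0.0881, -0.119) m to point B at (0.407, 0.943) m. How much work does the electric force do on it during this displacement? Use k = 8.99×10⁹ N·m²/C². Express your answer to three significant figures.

The work done by the electric force is W_field = −ΔU = −q(V_B − V_A) = q(V_A − V_B).
At A: distances to the source charges are 0.916 m, 0.549 m, 1.23 m; V_A = Σ kqᵢ/rᵢ = 151 V.
At B: distances to the source charges are 0.776 m, 0.582 m, 0.780 m; V_B = Σ kqᵢ/rᵢ = 135 V.
ΔV = V_B − V_A = -15.4 V.
W_field = −qΔV = −(-6.98×10⁻⁹ C)(-15.4 V) = -1.08×10⁻⁷ J.

-1.08×10⁻⁷ J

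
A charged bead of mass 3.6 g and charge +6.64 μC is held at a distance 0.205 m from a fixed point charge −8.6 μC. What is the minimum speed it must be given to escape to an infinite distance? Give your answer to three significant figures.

To just escape, total mechanical energy must reach zero at infinity: ½mv²_min + U = 0, so ½mv²_min = −U = |kQq|/r.
|U| = |kQq|/r = (8.99×10⁹ N·m²/C²)(8.60×10⁻⁶)(6.64×10⁻⁶)/(0.205) = 2.50 J.
v_min = √(2|U|/m) = √(2·2.50/3.60×10⁻³) = 37.3 m/s.

37.3 m/s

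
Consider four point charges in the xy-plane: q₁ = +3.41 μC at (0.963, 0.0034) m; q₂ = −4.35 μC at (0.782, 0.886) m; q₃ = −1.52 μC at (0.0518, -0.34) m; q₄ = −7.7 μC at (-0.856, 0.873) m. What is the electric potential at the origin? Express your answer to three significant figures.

Electric potential is a scalar, so the contributions from each charge add algebraically: V = Σ kqᵢ/rᵢ.
Distances from the field point to each charge: r₁ = 0.963 m, r₂ = 1.18 m, r₃ = 0.344 m, r₄ = 1.22 m.
V = k[(3.41×10⁻⁶)/(0.963) + (-4.35×10⁻⁶)/(1.18) + (-1.52×10⁻⁶)/(0.344) + (-7.70×10⁻⁶)/(1.22)] = -9.76×10⁴ V.

-9.76×10⁴ V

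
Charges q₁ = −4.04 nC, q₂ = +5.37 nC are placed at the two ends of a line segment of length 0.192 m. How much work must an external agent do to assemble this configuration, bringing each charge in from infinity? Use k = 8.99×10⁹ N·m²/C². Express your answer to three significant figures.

-1.02×10⁻⁶ J

The work to assemble the configuration equals its total potential energy, U = Σ kqᵢqⱼ/rᵢⱼ over all pairs.
The separation is r = 0.192 m.
U = (-1.02×10⁻⁶) = -1.02×10⁻⁶ J.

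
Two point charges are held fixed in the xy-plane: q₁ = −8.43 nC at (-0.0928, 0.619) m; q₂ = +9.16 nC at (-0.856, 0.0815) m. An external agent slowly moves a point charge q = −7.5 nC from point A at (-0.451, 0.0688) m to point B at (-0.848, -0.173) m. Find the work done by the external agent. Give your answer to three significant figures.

For quasistatic motion the external work equals the change in potential energy: W_ext = qΔV = q(V_B − V_A).
At A: distances to the source charges are 0.657 m, 0.405 m; V_A = Σ kqᵢ/rᵢ = 87.8 V.
At B: distances to the source charges are 1.09 m, 0.255 m; V_B = Σ kqᵢ/rᵢ = 254 V.
ΔV = V_B − V_A = 166 V.
W_ext = qΔV = (-7.50×10⁻⁹ C)(166 V) = -1.25×10⁻⁶ J.

-1.25×10⁻⁶ J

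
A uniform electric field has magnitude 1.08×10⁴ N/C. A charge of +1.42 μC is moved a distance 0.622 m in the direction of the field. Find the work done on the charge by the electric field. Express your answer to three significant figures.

9.54×10⁻³ J

The potential change for a displacement 0.622 m in the direction of the field is ΔV = −Ed = -6720 V.
W_field = −qΔV = 9.54×10⁻³ J.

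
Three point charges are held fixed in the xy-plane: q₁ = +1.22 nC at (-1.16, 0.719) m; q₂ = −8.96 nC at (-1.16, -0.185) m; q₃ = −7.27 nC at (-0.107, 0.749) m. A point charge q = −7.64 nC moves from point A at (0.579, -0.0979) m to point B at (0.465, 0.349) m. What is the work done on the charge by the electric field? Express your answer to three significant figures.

The work done by the electric force is W_field = −ΔU = −q(V_B − V_A) = q(V_A − V_B).
At A: distances to the source charges are 1.92 m, 1.74 m, 1.09 m; V_A = Σ kqᵢ/rᵢ = -101 V.
At B: distances to the source charges are 1.67 m, 1.71 m, 0.698 m; V_B = Σ kqᵢ/rᵢ = -134 V.
ΔV = V_B − V_A = -33.6 V.
W_field = −qΔV = −(-7.64×10⁻⁹ C)(-33.6 V) = -2.57×10⁻⁷ J.

-2.57×10⁻⁷ J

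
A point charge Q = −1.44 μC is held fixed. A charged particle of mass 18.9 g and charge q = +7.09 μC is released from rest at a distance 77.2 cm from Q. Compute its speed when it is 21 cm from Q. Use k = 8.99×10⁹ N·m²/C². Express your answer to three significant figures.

5.80 m/s

Only the electrostatic force acts, so mechanical energy is conserved: ½mv² = U₁ − U₂ = kQq(1/r₁ − 1/r₂).
U₁ − U₂ = (8.99×10⁹ N·m²/C²)(-1.44×10⁻⁶ C)(7.09×10⁻⁶ C)(1/0.772 − 1/0.210) = 0.318 J.
v = √(2·0.318/0.0189) = 5.80 m/s.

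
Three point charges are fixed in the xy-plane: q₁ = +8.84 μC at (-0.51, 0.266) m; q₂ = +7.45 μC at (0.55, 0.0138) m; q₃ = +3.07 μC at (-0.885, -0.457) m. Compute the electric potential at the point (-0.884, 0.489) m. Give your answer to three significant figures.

The total potential is the scalar sum of each charge's contribution, V = Σ kqᵢ/rᵢ.
Distances from the field point to each charge: r₁ = 0.435 m, r₂ = 1.51 m, r₃ = 0.946 m.
V = k[(8.84×10⁻⁶)/(0.435) + (7.45×10⁻⁶)/(1.51) + (3.07×10⁻⁶)/(0.946)] = 2.56×10⁵ V.

2.56×10⁵ V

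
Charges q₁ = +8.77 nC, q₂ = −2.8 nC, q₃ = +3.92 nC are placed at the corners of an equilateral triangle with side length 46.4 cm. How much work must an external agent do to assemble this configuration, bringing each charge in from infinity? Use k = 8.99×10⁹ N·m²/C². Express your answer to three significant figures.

-2.24×10⁻⁸ J

The assembly work is the sum of pairwise potential energies, U = Σ_{i<j} kqᵢqⱼ/rᵢⱼ.
All three pair separations equal the side length, 0.464 m.
U = (-4.76×10⁻⁷) + (6.66×10⁻⁷) + (-2.13×10⁻⁷) = -2.24×10⁻⁸ J.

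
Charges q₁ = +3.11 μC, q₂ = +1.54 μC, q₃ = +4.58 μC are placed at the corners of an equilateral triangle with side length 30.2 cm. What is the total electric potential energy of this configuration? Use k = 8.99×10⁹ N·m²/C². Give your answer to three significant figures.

0.777 J

The assembly work is the sum of pairwise potential energies, U = Σ_{i<j} kqᵢqⱼ/rᵢⱼ.
All three pair separations equal the side length, 0.302 m.
U = (0.143) + (0.424) + (0.210) = 0.777 J.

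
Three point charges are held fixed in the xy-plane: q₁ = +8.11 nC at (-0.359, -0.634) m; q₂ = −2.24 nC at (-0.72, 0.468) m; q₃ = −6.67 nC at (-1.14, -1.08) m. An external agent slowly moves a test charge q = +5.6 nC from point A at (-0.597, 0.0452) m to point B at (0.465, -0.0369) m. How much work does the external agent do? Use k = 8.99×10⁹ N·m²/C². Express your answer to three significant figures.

For quasistatic motion the external work equals the change in potential energy: W_ext = qΔV = q(V_B − V_A).
At A: distances to the source charges are 0.720 m, 0.440 m, 1.25 m; V_A = Σ kqᵢ/rᵢ = 7.58 V.
At B: distances to the source charges are 1.02 m, 1.29 m, 1.91 m; V_B = Σ kqᵢ/rᵢ = 24.7 V.
ΔV = V_B − V_A = 17.1 V.
W_ext = qΔV = (5.60×10⁻⁹ C)(17.1 V) = 9.58×10⁻⁸ J.

9.58×10⁻⁸ J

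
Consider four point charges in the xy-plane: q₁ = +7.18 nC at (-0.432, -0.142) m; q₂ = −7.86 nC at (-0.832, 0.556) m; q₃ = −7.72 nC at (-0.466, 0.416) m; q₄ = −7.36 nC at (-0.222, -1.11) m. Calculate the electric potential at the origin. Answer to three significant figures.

-98.2 V

The total potential is the scalar sum of each charge's contribution, V = Σ kqᵢ/rᵢ.
Distances from the field point to each charge: r₁ = 0.455 m, r₂ = 1.00 m, r₃ = 0.625 m, r₄ = 1.13 m.
V = k[(7.18×10⁻⁹)/(0.455) + (-7.86×10⁻⁹)/(1.00) + (-7.72×10⁻⁹)/(0.625) + (-7.36×10⁻⁹)/(1.13)] = -98.2 V.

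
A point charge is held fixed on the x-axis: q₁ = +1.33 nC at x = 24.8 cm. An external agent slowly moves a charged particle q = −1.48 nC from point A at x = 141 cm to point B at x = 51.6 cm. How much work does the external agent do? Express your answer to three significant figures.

-5.08×10⁻⁸ J

For quasistatic motion the external work equals the change in potential energy: W_ext = qΔV = q(V_B − V_A).
At A: distance to the source charge is 1.16 m; V_A = kq₁/r = 10.3 V.
At B: distance to the source charge is 0.268 m; V_B = kq₁/r = 44.6 V.
ΔV = V_B − V_A = 34.3 V.
W_ext = qΔV = (-1.48×10⁻⁹ C)(34.3 V) = -5.08×10⁻⁸ J.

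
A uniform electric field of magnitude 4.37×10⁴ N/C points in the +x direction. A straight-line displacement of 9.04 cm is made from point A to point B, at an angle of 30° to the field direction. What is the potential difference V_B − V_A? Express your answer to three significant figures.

-3420 V

Only the component of displacement along E changes the potential: ΔV = −E·d·cosθ.
ΔV = −(4.37×10⁴ V/m)(0.0904 m)cos30° = -3420 V.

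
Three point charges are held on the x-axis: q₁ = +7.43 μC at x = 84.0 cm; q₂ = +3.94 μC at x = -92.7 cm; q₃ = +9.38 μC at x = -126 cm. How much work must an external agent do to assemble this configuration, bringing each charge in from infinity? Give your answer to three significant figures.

1.45 J

The assembly work is the sum of pairwise potential energies, U = Σ_{i<j} kqᵢqⱼ/rᵢⱼ.
Pair separations: r₁₂ = 1.77 m, r₁₃ = 2.10 m, r₂₃ = 0.333 m.
U = (0.149) + (0.298) + (0.998) = 1.45 J.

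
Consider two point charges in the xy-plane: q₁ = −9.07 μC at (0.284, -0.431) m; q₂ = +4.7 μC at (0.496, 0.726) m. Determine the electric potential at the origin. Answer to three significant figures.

-1.10×10⁵ V

Electric potential is a scalar, so the contributions from each charge add algebraically: V = Σ kqᵢ/rᵢ.
Distances from the field point to each charge: r₁ = 0.516 m, r₂ = 0.879 m.
V = k[(-9.07×10⁻⁶)/(0.516) + (4.70×10⁻⁶)/(0.879)] = -1.10×10⁵ V.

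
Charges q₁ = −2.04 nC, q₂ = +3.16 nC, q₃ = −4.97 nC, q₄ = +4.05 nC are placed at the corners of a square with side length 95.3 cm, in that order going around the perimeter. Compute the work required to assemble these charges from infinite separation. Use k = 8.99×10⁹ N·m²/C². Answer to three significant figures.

The work to assemble the configuration equals its total potential energy, U = Σ kqᵢqⱼ/rᵢⱼ over all pairs.
The four side pairs have separation 0.953 m and the two diagonal pairs 1.35 m.
Summing all 6 pair terms gives U = -3.24×10⁻⁷ J.

-3.24×10⁻⁷ J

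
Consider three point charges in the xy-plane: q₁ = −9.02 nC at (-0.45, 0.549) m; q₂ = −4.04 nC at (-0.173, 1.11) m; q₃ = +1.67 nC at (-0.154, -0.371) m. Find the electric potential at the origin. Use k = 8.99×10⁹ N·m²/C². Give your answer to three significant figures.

The total potential is the scalar sum of each charge's contribution, V = Σ kqᵢ/rᵢ.
Distances from the field point to each charge: r₁ = 0.710 m, r₂ = 1.12 m, r₃ = 0.402 m.
V = k[(-9.02×10⁻⁹)/(0.710) + (-4.04×10⁻⁹)/(1.12) + (1.67×10⁻⁹)/(0.402)] = -109 V.

-109 V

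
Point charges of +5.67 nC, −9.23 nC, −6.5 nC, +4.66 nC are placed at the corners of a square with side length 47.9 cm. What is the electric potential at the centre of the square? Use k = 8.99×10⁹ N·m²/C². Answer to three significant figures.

Electric potential is a scalar, so the contributions from each charge add algebraically: V = Σ kqᵢ/rᵢ.
The distance from each corner to the centre is a√2/2 = 0.339 m.
V = k[(5.67×10⁻⁹)/(0.339) + (-9.23×10⁻⁹)/(0.339) + (-6.50×10⁻⁹)/(0.339) + (4.66×10⁻⁹)/(0.339)] = -143 V.

-143 V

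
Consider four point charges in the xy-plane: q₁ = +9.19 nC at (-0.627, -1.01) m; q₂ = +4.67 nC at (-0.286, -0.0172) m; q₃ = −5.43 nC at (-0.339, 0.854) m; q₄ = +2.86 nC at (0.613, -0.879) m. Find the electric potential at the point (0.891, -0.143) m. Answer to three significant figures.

84.6 V

Electric potential is a scalar, so the contributions from each charge add algebraically: V = Σ kqᵢ/rᵢ.
Distances from the field point to each charge: r₁ = 1.75 m, r₂ = 1.18 m, r₃ = 1.58 m, r₄ = 0.787 m.
V = k[(9.19×10⁻⁹)/(1.75) + (4.67×10⁻⁹)/(1.18) + (-5.43×10⁻⁹)/(1.58) + (2.86×10⁻⁹)/(0.787)] = 84.6 V.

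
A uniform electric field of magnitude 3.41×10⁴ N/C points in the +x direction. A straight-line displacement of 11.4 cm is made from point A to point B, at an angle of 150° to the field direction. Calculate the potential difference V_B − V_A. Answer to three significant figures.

3370 V

Only the component of displacement along E changes the potential: ΔV = −E·d·cosθ.
ΔV = −(3.41×10⁴ V/m)(0.114 m)cos150° = 3370 V.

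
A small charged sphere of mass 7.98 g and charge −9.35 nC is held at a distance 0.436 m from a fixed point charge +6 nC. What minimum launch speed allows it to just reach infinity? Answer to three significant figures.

0.0170 m/s

To just escape, total mechanical energy must reach zero at infinity: ½mv²_min + U = 0, so ½mv²_min = −U = |kQq|/r.
|U| = |kQq|/r = (8.99×10⁹ N·m²/C²)(6.00×10⁻⁹)(9.35×10⁻⁹)/(0.436) = 1.16×10⁻⁶ J.
v_min = √(2|U|/m) = √(2·1.16×10⁻⁶/7.98×10⁻³) = 0.0170 m/s.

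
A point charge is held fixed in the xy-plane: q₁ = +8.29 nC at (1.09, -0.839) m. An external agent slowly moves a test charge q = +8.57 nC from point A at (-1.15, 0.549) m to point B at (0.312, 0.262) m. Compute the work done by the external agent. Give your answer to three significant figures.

2.31×10⁻⁷ J

For quasistatic motion the external work equals the change in potential energy: W_ext = qΔV = q(V_B − V_A).
At A: distance to the source charge is 2.64 m; V_A = kq₁/r = 28.3 V.
At B: distance to the source charge is 1.35 m; V_B = kq₁/r = 55.3 V.
ΔV = V_B − V_A = 27.0 V.
W_ext = qΔV = (8.57×10⁻⁹ C)(27.0 V) = 2.31×10⁻⁷ J.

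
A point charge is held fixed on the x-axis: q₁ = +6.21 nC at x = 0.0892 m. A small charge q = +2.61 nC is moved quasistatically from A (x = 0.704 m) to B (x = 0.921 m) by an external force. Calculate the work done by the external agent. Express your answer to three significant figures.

For quasistatic motion the external work equals the change in potential energy: W_ext = qΔV = q(V_B − V_A).
At A: distance to the source charge is 0.615 m; V_A = kq₁/r = 90.8 V.
At B: distance to the source charge is 0.832 m; V_B = kq₁/r = 67.1 V.
ΔV = V_B − V_A = -23.7 V.
W_ext = qΔV = (2.61×10⁻⁹ C)(-23.7 V) = -6.18×10⁻⁸ J.

-6.18×10⁻⁸ J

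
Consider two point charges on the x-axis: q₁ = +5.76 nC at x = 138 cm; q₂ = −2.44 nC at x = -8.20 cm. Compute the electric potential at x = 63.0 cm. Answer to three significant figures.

Electric potential is a scalar, so the contributions from each charge add algebraically: V = Σ kqᵢ/rᵢ.
Distances from the field point to each charge: r₁ = 0.750 m, r₂ = 0.712 m.
V = k[(5.76×10⁻⁹)/(0.750) + (-2.44×10⁻⁹)/(0.712)] = 38.2 V.

38.2 V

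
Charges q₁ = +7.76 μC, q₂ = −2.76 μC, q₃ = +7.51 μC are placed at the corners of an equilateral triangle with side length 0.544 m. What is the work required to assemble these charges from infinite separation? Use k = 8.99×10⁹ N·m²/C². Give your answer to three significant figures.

0.267 J

The assembly work is the sum of pairwise potential energies, U = Σ_{i<j} kqᵢqⱼ/rᵢⱼ.
All three pair separations equal the side length, 0.544 m.
U = (-0.354) + (0.963) + (-0.343) = 0.267 J.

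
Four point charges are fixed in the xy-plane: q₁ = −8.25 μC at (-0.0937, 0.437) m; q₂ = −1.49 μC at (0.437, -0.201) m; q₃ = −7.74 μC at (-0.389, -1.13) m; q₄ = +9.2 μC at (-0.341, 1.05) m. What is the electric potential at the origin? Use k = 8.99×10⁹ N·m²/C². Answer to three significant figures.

-1.77×10⁵ V

The total potential is the scalar sum of each charge's contribution, V = Σ kqᵢ/rᵢ.
Distances from the field point to each charge: r₁ = 0.447 m, r₂ = 0.481 m, r₃ = 1.20 m, r₄ = 1.10 m.
V = k[(-8.25×10⁻⁶)/(0.447) + (-1.49×10⁻⁶)/(0.481) + (-7.74×10⁻⁶)/(1.20) + (9.20×10⁻⁶)/(1.10)] = -1.77×10⁵ V.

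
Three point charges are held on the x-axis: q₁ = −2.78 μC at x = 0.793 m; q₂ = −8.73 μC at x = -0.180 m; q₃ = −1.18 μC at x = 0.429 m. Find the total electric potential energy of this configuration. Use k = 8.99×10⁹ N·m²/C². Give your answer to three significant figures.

The assembly work is the sum of pairwise potential energies, U = Σ_{i<j} kqᵢqⱼ/rᵢⱼ.
Pair separations: r₁₂ = 0.973 m, r₁₃ = 0.364 m, r₂₃ = 0.609 m.
U = (0.224) + (0.0810) + (0.152) = 0.457 J.

0.457 J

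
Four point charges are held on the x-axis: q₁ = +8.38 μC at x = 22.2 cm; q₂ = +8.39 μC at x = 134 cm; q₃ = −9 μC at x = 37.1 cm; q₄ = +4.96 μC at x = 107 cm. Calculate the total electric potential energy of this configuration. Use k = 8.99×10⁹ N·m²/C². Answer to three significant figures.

-3.43 J

The work to assemble the configuration equals its total potential energy, U = Σ kqᵢqⱼ/rᵢⱼ over all pairs.
Pair separations: r₁₂ = 1.12 m, r₁₃ = 0.149 m, r₁₄ = 0.848 m, r₂₃ = 0.969 m, r₂₄ = 0.270 m, r₃₄ = 0.699 m.
Summing all 6 pair terms gives U = -3.43 J.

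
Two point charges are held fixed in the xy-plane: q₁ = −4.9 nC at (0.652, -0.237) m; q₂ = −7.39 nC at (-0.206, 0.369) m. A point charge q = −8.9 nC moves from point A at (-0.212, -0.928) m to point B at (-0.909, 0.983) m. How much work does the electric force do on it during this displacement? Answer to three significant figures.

-2.11×10⁻⁸ J

The work done by the electric force is W_field = −ΔU = −q(V_B − V_A) = q(V_A − V_B).
At A: distances to the source charges are 1.11 m, 1.30 m; V_A = Σ kqᵢ/rᵢ = -91.0 V.
At B: distances to the source charges are 1.98 m, 0.933 m; V_B = Σ kqᵢ/rᵢ = -93.4 V.
ΔV = V_B − V_A = -2.37 V.
W_field = −qΔV = −(-8.90×10⁻⁹ C)(-2.37 V) = -2.11×10⁻⁸ J.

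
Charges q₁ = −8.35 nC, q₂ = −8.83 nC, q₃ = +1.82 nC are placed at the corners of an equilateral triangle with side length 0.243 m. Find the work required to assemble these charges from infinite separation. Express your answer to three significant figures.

The assembly work is the sum of pairwise potential energies, U = Σ_{i<j} kqᵢqⱼ/rᵢⱼ.
All three pair separations equal the side length, 0.243 m.
U = (2.73×10⁻⁶) + (-5.62×10⁻⁷) + (-5.95×10⁻⁷) = 1.57×10⁻⁶ J.

1.57×10⁻⁶ J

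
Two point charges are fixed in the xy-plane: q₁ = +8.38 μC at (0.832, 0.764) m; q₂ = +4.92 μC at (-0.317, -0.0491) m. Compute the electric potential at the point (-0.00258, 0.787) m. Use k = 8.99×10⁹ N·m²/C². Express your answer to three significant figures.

The total potential is the scalar sum of each charge's contribution, V = Σ kqᵢ/rᵢ.
Distances from the field point to each charge: r₁ = 0.835 m, r₂ = 0.893 m.
V = k[(8.38×10⁻⁶)/(0.835) + (4.92×10⁻⁶)/(0.893)] = 1.40×10⁵ V.

1.40×10⁵ V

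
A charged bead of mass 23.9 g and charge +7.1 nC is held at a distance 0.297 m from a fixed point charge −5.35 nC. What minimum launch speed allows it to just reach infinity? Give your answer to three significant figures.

9.81×10⁻³ m/s

To just escape, total mechanical energy must reach zero at infinity: ½mv²_min + U = 0, so ½mv²_min = −U = |kQq|/r.
|U| = |kQq|/r = (8.99×10⁹ N·m²/C²)(5.35×10⁻⁹)(7.10×10⁻⁹)/(0.297) = 1.15×10⁻⁶ J.
v_min = √(2|U|/m) = √(2·1.15×10⁻⁶/0.0239) = 9.81×10⁻³ m/s.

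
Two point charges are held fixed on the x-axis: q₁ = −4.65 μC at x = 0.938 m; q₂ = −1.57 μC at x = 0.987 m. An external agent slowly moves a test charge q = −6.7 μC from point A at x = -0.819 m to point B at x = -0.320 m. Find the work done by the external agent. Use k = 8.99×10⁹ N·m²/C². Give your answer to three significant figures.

0.0832 J

For quasistatic motion the external work equals the change in potential energy: W_ext = qΔV = q(V_B − V_A).
At A: distances to the source charges are 1.76 m, 1.81 m; V_A = Σ kqᵢ/rᵢ = -3.16×10⁴ V.
At B: distances to the source charges are 1.26 m, 1.31 m; V_B = Σ kqᵢ/rᵢ = -4.40×10⁴ V.
ΔV = V_B − V_A = -1.24×10⁴ V.
W_ext = qΔV = (-6.70×10⁻⁶ C)(-1.24×10⁴ V) = 0.0832 J.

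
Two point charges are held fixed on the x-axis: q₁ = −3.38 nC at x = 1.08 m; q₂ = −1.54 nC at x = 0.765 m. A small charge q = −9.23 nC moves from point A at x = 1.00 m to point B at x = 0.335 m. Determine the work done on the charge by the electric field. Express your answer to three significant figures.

3.38×10⁻⁶ J

The work done by the electric force is W_field = −ΔU = −q(V_B − V_A) = q(V_A − V_B).
At A: distances to the source charges are 0.0800 m, 0.235 m; V_A = Σ kqᵢ/rᵢ = -439 V.
At B: distances to the source charges are 0.745 m, 0.430 m; V_B = Σ kqᵢ/rᵢ = -73.0 V.
ΔV = V_B − V_A = 366 V.
W_field = −qΔV = −(-9.23×10⁻⁹ C)(366 V) = 3.38×10⁻⁶ J.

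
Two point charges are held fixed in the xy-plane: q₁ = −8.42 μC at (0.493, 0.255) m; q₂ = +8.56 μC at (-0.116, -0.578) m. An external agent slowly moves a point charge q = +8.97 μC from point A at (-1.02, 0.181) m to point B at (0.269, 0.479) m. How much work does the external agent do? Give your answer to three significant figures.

For quasistatic motion the external work equals the change in potential energy: W_ext = qΔV = q(V_B − V_A).
At A: distances to the source charges are 1.51 m, 1.18 m; V_A = Σ kqᵢ/rᵢ = 1.52×10⁴ V.
At B: distances to the source charges are 0.317 m, 1.12 m; V_B = Σ kqᵢ/rᵢ = -1.71×10⁵ V.
ΔV = V_B − V_A = -1.86×10⁵ V.
W_ext = qΔV = (8.97×10⁻⁶ C)(-1.86×10⁵ V) = -1.67 J.

-1.67 J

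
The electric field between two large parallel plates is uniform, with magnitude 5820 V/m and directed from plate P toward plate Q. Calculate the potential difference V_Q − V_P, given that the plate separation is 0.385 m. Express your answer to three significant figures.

-2240 V

In a uniform field, potential decreases in the direction of E: ΔV = −E·d for a displacement d parallel to E.
Going from P to Q is a displacement of 0.385 m along the field, so V_Q − V_P = −Ed = -2240 V.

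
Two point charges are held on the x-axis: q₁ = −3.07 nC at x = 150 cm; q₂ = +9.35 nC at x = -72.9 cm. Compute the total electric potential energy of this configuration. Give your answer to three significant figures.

-1.16×10⁻⁷ J

The work to assemble the configuration equals its total potential energy, U = Σ kqᵢqⱼ/rᵢⱼ over all pairs.
Pair separations: r₁₂ = 2.23 m.
U = (-1.16×10⁻⁷) = -1.16×10⁻⁷ J.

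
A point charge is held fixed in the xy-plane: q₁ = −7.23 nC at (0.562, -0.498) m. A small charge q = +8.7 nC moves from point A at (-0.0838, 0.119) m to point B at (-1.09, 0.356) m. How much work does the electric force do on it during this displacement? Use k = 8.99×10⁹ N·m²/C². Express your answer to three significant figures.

The work done by the electric force is W_field = −ΔU = −q(V_B − V_A) = q(V_A − V_B).
At A: distance to the source charge is 0.893 m; V_A = kq₁/r = -72.8 V.
At B: distance to the source charge is 1.86 m; V_B = kq₁/r = -35.0 V.
ΔV = V_B − V_A = 37.8 V.
W_field = −qΔV = −(8.70×10⁻⁹ C)(37.8 V) = -3.29×10⁻⁷ J.

-3.29×10⁻⁷ J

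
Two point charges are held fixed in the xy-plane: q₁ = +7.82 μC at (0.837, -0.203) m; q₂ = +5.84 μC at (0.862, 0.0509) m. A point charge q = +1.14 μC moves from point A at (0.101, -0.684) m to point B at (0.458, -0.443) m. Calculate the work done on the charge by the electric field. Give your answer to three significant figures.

The work done by the electric force is W_field = −ΔU = −q(V_B − V_A) = q(V_A − V_B).
At A: distances to the source charges are 0.879 m, 1.06 m; V_A = Σ kqᵢ/rᵢ = 1.30×10⁵ V.
At B: distances to the source charges are 0.449 m, 0.638 m; V_B = Σ kqᵢ/rᵢ = 2.39×10⁵ V.
ΔV = V_B − V_A = 1.09×10⁵ V.
W_field = −qΔV = −(1.14×10⁻⁶ C)(1.09×10⁵ V) = -0.125 J.

-0.125 J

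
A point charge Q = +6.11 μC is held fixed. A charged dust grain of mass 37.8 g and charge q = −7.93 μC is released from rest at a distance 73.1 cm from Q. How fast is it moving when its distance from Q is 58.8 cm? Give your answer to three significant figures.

2.77 m/s

Only the electrostatic force acts, so mechanical energy is conserved: ½mv² = U₁ − U₂ = kQq(1/r₁ − 1/r₂).
U₁ − U₂ = (8.99×10⁹ N·m²/C²)(6.11×10⁻⁶ C)(-7.93×10⁻⁶ C)(1/0.731 − 1/0.588) = 0.145 J.
v = √(2·0.145/0.0378) = 2.77 m/s.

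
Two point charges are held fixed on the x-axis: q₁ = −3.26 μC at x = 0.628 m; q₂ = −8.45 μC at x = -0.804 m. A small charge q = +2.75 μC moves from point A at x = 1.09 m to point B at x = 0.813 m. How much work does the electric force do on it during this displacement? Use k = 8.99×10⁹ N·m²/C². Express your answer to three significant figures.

The work done by the electric force is W_field = −ΔU = −q(V_B − V_A) = q(V_A − V_B).
At A: distances to the source charges are 0.462 m, 1.89 m; V_A = Σ kqᵢ/rᵢ = -1.04×10⁵ V.
At B: distances to the source charges are 0.185 m, 1.62 m; V_B = Σ kqᵢ/rᵢ = -2.05×10⁵ V.
ΔV = V_B − V_A = -1.02×10⁵ V.
W_field = −qΔV = −(2.75×10⁻⁶ C)(-1.02×10⁵ V) = 0.280 J.

0.280 J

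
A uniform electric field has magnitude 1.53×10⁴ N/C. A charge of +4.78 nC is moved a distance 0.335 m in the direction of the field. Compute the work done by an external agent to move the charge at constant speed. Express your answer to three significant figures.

-2.45×10⁻⁵ J

The potential change for a displacement 0.335 m in the direction of the field is ΔV = −Ed = -5130 V.
W_ext = qΔV = -2.45×10⁻⁵ J.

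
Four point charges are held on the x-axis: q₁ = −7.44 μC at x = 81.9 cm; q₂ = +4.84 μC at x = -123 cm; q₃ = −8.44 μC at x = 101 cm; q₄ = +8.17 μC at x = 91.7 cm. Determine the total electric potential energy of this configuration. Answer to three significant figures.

-9.44 J

The assembly work is the sum of pairwise potential energies, U = Σ_{i<j} kqᵢqⱼ/rᵢⱼ.
Pair separations: r₁₂ = 2.05 m, r₁₃ = 0.191 m, r₁₄ = 0.0980 m, r₂₃ = 2.24 m, r₂₄ = 2.15 m, r₃₄ = 0.0930 m.
Summing all 6 pair terms gives U = -9.44 J.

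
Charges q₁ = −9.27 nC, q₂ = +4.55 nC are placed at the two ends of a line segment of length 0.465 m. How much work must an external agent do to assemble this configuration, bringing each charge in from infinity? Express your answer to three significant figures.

The assembly work is the sum of pairwise potential energies, U = Σ_{i<j} kqᵢqⱼ/rᵢⱼ.
The separation is r = 0.465 m.
U = (-8.15×10⁻⁷) = -8.15×10⁻⁷ J.

-8.15×10⁻⁷ J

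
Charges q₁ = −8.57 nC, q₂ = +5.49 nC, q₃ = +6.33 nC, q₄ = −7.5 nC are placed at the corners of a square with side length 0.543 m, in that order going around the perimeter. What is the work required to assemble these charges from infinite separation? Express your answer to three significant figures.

The assembly work is the sum of pairwise potential energies, U = Σ_{i<j} kqᵢqⱼ/rᵢⱼ.
The four side pairs have separation 0.543 m and the two diagonal pairs 0.768 m.
Summing all 6 pair terms gives U = -1.04×10⁻⁶ J.

-1.04×10⁻⁶ J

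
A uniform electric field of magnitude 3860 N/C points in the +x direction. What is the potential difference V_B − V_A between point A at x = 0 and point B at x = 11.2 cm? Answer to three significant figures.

In a uniform field, potential decreases in the direction of E: V_B − V_A = −E·Δx.
V_B − V_A = −(3860 V/m)(0.112 m) = -432 V.

-432 V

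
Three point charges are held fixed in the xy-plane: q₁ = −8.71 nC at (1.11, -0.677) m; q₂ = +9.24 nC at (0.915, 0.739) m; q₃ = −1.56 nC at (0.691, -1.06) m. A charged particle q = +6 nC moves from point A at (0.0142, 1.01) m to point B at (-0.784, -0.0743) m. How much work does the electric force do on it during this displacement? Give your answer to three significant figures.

2.77×10⁻⁷ J

The work done by the electric force is W_field = −ΔU = −q(V_B − V_A) = q(V_A − V_B).
At A: distances to the source charges are 2.01 m, 0.941 m, 2.18 m; V_A = Σ kqᵢ/rᵢ = 42.9 V.
At B: distances to the source charges are 1.99 m, 1.88 m, 1.77 m; V_B = Σ kqᵢ/rᵢ = -3.20 V.
ΔV = V_B − V_A = -46.1 V.
W_field = −qΔV = −(6.00×10⁻⁹ C)(-46.1 V) = 2.77×10⁻⁷ J.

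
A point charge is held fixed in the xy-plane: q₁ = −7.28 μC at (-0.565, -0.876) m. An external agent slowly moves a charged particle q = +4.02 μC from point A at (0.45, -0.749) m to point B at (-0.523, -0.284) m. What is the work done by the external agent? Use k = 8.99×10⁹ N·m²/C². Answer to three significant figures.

-0.186 J

For quasistatic motion the external work equals the change in potential energy: W_ext = qΔV = q(V_B − V_A).
At A: distance to the source charge is 1.02 m; V_A = kq₁/r = -6.40×10⁴ V.
At B: distance to the source charge is 0.593 m; V_B = kq₁/r = -1.10×10⁵ V.
ΔV = V_B − V_A = -4.63×10⁴ V.
W_ext = qΔV = (4.02×10⁻⁶ C)(-4.63×10⁴ V) = -0.186 J.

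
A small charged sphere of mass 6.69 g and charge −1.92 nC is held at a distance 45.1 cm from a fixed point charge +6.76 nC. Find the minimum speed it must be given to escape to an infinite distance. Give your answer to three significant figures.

To just escape, total mechanical energy must reach zero at infinity: ½mv²_min + U = 0, so ½mv²_min = −U = |kQq|/r.
|U| = |kQq|/r = (8.99×10⁹ N·m²/C²)(6.76×10⁻⁹)(1.92×10⁻⁹)/(0.451) = 2.59×10⁻⁷ J.
v_min = √(2|U|/m) = √(2·2.59×10⁻⁷/6.69×10⁻³) = 8.79×10⁻³ m/s.

8.79×10⁻³ m/s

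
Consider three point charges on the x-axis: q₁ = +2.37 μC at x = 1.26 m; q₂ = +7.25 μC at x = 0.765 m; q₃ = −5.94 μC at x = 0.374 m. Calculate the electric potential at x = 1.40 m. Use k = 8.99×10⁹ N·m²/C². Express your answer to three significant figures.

2.03×10⁵ V

The total potential is the scalar sum of each charge's contribution, V = Σ kqᵢ/rᵢ.
Distances from the field point to each charge: r₁ = 0.140 m, r₂ = 0.635 m, r₃ = 1.03 m.
V = k[(2.37×10⁻⁶)/(0.140) + (7.25×10⁻⁶)/(0.635) + (-5.94×10⁻⁶)/(1.03)] = 2.03×10⁵ V.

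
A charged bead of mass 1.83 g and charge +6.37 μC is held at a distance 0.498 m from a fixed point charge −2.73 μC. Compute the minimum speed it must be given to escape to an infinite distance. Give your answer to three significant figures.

18.5 m/s

To just escape, total mechanical energy must reach zero at infinity: ½mv²_min + U = 0, so ½mv²_min = −U = |kQq|/r.
|U| = |kQq|/r = (8.99×10⁹ N·m²/C²)(2.73×10⁻⁶)(6.37×10⁻⁶)/(0.498) = 0.314 J.
v_min = √(2|U|/m) = √(2·0.314/1.83×10⁻³) = 18.5 m/s.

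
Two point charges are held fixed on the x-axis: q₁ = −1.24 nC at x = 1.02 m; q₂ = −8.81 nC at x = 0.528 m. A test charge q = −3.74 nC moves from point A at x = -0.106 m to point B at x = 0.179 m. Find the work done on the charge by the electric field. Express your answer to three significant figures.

-3.94×10⁻⁷ J

The work done by the electric force is W_field = −ΔU = −q(V_B − V_A) = q(V_A − V_B).
At A: distances to the source charges are 1.13 m, 0.634 m; V_A = Σ kqᵢ/rᵢ = -135 V.
At B: distances to the source charges are 0.841 m, 0.349 m; V_B = Σ kqᵢ/rᵢ = -240 V.
ΔV = V_B − V_A = -105 V.
W_field = −qΔV = −(-3.74×10⁻⁹ C)(-105 V) = -3.94×10⁻⁷ J.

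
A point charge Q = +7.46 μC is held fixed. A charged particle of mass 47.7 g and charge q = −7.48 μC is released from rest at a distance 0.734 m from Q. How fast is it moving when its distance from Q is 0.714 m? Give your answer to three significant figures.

Only the electrostatic force acts, so mechanical energy is conserved: ½mv² = U₁ − U₂ = kQq(1/r₁ − 1/r₂).
U₁ − U₂ = (8.99×10⁹ N·m²/C²)(7.46×10⁻⁶ C)(-7.48×10⁻⁶ C)(1/0.734 − 1/0.714) = 0.0191 J.
v = √(2·0.0191/0.0477) = 0.896 m/s.

0.896 m/s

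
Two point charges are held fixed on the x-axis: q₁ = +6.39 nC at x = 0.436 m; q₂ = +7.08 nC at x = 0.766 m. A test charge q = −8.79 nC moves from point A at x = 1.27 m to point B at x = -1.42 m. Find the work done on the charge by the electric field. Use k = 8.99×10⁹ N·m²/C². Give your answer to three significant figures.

-1.19×10⁻⁶ J

The work done by the electric force is W_field = −ΔU = −q(V_B − V_A) = q(V_A − V_B).
At A: distances to the source charges are 0.834 m, 0.504 m; V_A = Σ kqᵢ/rᵢ = 195 V.
At B: distances to the source charges are 1.86 m, 2.19 m; V_B = Σ kqᵢ/rᵢ = 60.1 V.
ΔV = V_B − V_A = -135 V.
W_field = −qΔV = −(-8.79×10⁻⁹ C)(-135 V) = -1.19×10⁻⁶ J.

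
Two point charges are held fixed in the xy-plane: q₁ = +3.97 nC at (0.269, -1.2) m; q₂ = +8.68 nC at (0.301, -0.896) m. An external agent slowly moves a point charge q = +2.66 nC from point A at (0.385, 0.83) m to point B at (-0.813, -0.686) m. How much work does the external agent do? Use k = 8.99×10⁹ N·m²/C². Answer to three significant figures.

For quasistatic motion the external work equals the change in potential energy: W_ext = qΔV = q(V_B − V_A).
At A: distances to the source charges are 2.03 m, 1.73 m; V_A = Σ kqᵢ/rᵢ = 62.7 V.
At B: distances to the source charges are 1.20 m, 1.13 m; V_B = Σ kqᵢ/rᵢ = 98.6 V.
ΔV = V_B − V_A = 35.9 V.
W_ext = qΔV = (2.66×10⁻⁹ C)(35.9 V) = 9.55×10⁻⁸ J.

9.55×10⁻⁸ J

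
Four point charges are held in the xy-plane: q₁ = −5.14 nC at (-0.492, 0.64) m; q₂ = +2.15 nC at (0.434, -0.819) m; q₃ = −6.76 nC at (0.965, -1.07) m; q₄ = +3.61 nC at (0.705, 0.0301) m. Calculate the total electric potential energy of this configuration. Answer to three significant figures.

-3.81×10⁻⁷ J

The assembly work is the sum of pairwise potential energies, U = Σ_{i<j} kqᵢqⱼ/rᵢⱼ.
Pair separations: r₁₂ = 1.73 m, r₁₃ = 2.25 m, r₁₄ = 1.34 m, r₂₃ = 0.587 m, r₂₄ = 0.891 m, r₃₄ = 1.13 m.
Summing all 6 pair terms gives U = -3.81×10⁻⁷ J.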